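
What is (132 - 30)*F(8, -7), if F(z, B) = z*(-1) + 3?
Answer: -510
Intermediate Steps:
F(z, B) = 3 - z (F(z, B) = -z + 3 = 3 - z)
(132 - 30)*F(8, -7) = (132 - 30)*(3 - 1*8) = 102*(3 - 8) = 102*(-5) = -510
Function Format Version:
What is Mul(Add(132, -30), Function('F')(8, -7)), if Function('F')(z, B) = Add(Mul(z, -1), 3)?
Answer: -510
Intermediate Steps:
Function('F')(z, B) = Add(3, Mul(-1, z)) (Function('F')(z, B) = Add(Mul(-1, z), 3) = Add(3, Mul(-1, z)))
Mul(Add(132, -30), Function('F')(8, -7)) = Mul(Add(132, -30), Add(3, Mul(-1, 8))) = Mul(102, Add(3, -8)) = Mul(102, -5) = -510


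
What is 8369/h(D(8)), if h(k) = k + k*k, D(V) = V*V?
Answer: 8369/4160 ≈ 2.0118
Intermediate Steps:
D(V) = V²
h(k) = k + k²
8369/h(D(8)) = 8369/((8²*(1 + 8²))) = 8369/((64*(1 + 64))) = 8369/((64*65)) = 8369/4160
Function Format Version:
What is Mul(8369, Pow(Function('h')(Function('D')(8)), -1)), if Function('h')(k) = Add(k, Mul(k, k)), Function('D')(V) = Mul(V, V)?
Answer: Rational(8369, 4160) ≈ 2.0118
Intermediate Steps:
Function('D')(V) = Pow(V, 2)
Function('h')(k) = Add(k, Pow(k, 2))
Mul(8369, Pow(Function('h')(Function('D')(8)), -1)) = Mul(8369, Pow(Mul(Pow(8, 2), Add(1, Pow(8, 2))), -1)) = Mul(8369, Pow(Mul(64, Add(1, 64)), -1)) = Mul(8369, Pow(Mul(64, 65), -1)) = Mul(8369, Pow(4160, -1)) = Mul(8369, Rational(1, 4160)) = Rational(8369, 4160)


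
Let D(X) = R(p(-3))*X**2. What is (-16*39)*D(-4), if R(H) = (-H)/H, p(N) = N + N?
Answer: 9984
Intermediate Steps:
p(N) = 2*N
R(H) = -1
D(X) = -X**2
(-16*39)*D(-4) = (-16*39)*(-1*(-4)**2) = -(-624)*16 = -624*(-16) = 9984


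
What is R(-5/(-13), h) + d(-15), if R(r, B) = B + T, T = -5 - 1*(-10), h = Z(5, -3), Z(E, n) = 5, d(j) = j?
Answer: -5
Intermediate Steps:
h = 5
T = 5 (T = -5 + 10 = 5)
R(r, B) = 5 + B (R(r, B) = B + 5 = 5 + B)
R(-5/(-13), h) + d(-15) = (5 + 5) - 15 = 10 - 15 = -5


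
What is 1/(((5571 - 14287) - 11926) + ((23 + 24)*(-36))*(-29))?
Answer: 1/28426 ≈ 3.5179e-5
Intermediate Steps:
1/(((5571 - 14287) - 11926) + ((23 + 24)*(-36))*(-29)) = 1/((-8716 - 11926) + (47*(-36))*(-29)) = 1/(-20642 - 1692*(-29)) = 1/(-20642 + 49068) = 1/28426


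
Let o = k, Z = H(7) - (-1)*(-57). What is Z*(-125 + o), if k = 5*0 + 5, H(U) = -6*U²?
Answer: 42120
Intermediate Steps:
Z = -351 (Z = -6*7² - (-1)*(-57) = -6*49 - 1*57 = -294 - 57 = -351)
k = 5 (k = 0 + 5 = 5)
o = 5
Z*(-125 + o) = -351*(-125 + 5) = -351*(-120) = 42120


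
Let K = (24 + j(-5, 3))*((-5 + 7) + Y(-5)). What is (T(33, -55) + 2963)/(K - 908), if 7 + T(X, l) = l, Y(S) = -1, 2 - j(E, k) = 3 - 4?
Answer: -2901/881 ≈ -3.2929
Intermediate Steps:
j(E, k) = 3 (j(E, k) = 2 - (3 - 4) = 2 - 1*(-1) = 2 + 1 = 3)
T(X, l) = -7 + l
K = 27 (K = (24 + 3)*((-5 + 7) - 1) = 27*(2 - 1) = 27*1 = 27)
(T(33, -55) + 2963)/(K - 908) = ((-7 - 55) + 2963)/(27 - 908) = (-62 + 2963)/(-881) = 2901*(-1/881) = -2901/881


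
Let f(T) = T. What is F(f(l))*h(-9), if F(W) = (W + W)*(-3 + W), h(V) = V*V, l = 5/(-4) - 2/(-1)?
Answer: -2187/8 ≈ -273.38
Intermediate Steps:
l = ¾ (l = 5*(-¼) - 2*(-1) = -5/4 + 2 = ¾ ≈ 0.75000)
h(V) = V²
F(W) = 2*W*(-3 + W) (F(W) = (2*W)*(-3 + W) = 2*W*(-3 + W))
F(f(l))*h(-9) = (2*(¾)*(-3 + ¾))*(-9)² = (2*(¾)*(-9/4))*81 = -27/8*81 = -2187/8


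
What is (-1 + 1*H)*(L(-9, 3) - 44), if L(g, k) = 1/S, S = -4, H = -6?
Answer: 1239/4 ≈ 309.75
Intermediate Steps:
L(g, k) = -1/4 (L(g, k) = 1/(-4) = -1/4)
(-1 + 1*H)*(L(-9, 3) - 44) = (-1 + 1*(-6))*(-1/4 - 44) = (-1 - 6)*(-177/4) = -7*(-177/4) = 1239/4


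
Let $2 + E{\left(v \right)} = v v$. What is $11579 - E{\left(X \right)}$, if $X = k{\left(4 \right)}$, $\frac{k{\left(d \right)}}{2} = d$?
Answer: $11517$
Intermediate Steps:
$k{\left(d \right)} = 2 d$
$X = 8$ ($X = 2 \cdot 4 = 8$)
$E{\left(v \right)} = -2 + v^{2}$ ($E{\left(v \right)} = -2 + v v = -2 + v^{2}$)
$11579 - E{\left(X \right)} = 11579 - \left(-2 + 8^{2}\right) = 11579 - \left(-2 + 64\right) = 11579 - 62 = 11517$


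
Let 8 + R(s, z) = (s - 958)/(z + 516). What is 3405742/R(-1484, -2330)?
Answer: -3089007994/6035 ≈ -5.1185e+5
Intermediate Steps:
R(s, z) = -8 + (-958 + s)/(516 + z) (R(s, z) = -8 + (s - 958)/(z + 516) = -8 + (-958 + s)/(516 + z))
3405742/R(-1484, -2330) = 3405742/(((-5086 - 1484 - 8*(-2330))/(516 - 2330))) = 3405742/(((-5086 - 1484 + 18640)/(-1814))) = 3405742/((-1/1814*12070)) = 3405742/(-6035/907) = 3405742*(-907/6035) = -3089007994/6035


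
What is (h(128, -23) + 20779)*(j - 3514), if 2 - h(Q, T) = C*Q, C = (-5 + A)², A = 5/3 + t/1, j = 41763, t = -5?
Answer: 4093752221/9 ≈ 4.5486e+8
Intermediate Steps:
A = -10/3 (A = 5/3 - 5/1 = 5*(⅓) - 5*1 = 5/3 - 5 = -10/3 ≈ -3.3333)
C = 625/9 (C = (-5 - 10/3)² = (-25/3)² = 625/9 ≈ 69.444)
h(Q, T) = 2 - 625*Q/9
(h(128, -23) + 20779)*(j - 3514) = ((2 - 625/9*128) + 20779)*(41763 - 3514) = ((2 - 80000/9) + 20779)*38249 = (-79982/9 + 20779)*38249 = (107029/9)*38249 = 4093752221/9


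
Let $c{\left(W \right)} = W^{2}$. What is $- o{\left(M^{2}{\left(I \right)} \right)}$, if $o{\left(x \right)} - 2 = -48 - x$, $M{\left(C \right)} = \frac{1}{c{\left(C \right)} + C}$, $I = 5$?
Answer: $\frac{41401}{900} \approx 46.001$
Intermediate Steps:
$M{\left(C \right)} = \frac{1}{C + C^{2}}$ ($M{\left(C \right)} = \frac{1}{C^{2} + C} = \frac{1}{C + C^{2}}$)
$o{\left(x \right)} = -46 - x$ ($o{\left(x \right)} = 2 - \left(48 + x\right) = -46 - x$)
$- o{\left(M^{2}{\left(I \right)} \right)} = - (-46 - \left(\frac{1}{5 \left(1 + 5\right)}\right)^{2}) = - (-46 - \left(\frac{1}{5 \cdot 6}\right)^{2}) = - (-46 - \left(\frac{1}{5} \cdot \frac{1}{6}\right)^{2}) = - (-46 - \left(\frac{1}{30}\right)^{2}) = - (-46 - \frac{1}{900}) = \left(-1\right) \left(- \frac{41401}{900}\right) = \frac{41401}{900}$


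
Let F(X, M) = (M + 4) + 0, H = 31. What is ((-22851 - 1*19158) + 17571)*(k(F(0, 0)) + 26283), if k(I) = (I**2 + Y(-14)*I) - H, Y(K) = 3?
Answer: -642230640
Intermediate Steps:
F(X, M) = 4 + M (F(X, M) = (4 + M) + 0 = 4 + M)
k(I) = -31 + I**2 + 3*I (k(I) = (I**2 + 3*I) - 1*31 = (I**2 + 3*I) - 31 = -31 + I**2 + 3*I)
((-22851 - 1*19158) + 17571)*(k(F(0, 0)) + 26283) = ((-22851 - 1*19158) + 17571)*((-31 + (4 + 0)**2 + 3*(4 + 0)) + 26283) = ((-22851 - 19158) + 17571)*((-31 + 4**2 + 3*4) + 26283) = (-42009 + 17571)*((-31 + 16 + 12) + 26283) = -24438*(-3 + 26283) = -24438*26280 = -642230640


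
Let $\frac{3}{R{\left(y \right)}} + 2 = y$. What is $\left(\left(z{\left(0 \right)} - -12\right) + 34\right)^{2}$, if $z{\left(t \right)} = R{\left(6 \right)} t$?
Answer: $2116$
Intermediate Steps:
$R{\left(y \right)} = \frac{3}{-2 + y}$
$z{\left(t \right)} = \frac{3 t}{4}$ ($z{\left(t \right)} = \frac{3}{-2 + 6} t = \frac{3}{4} t = 3 \cdot \frac{1}{4} t = \frac{3 t}{4}$)
$\left(\left(z{\left(0 \right)} - -12\right) + 34\right)^{2} = \left(\left(\frac{3}{4} \cdot 0 - -12\right) + 34\right)^{2} = \left(\left(0 + 12\right) + 34\right)^{2} = \left(12 + 34\right)^{2} = 46^{2} = 2116$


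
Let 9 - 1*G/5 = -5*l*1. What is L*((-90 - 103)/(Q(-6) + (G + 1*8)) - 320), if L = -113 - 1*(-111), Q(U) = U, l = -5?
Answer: 24767/39 ≈ 635.05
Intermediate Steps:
G = -80 (G = 45 - 5*(-5*(-5)) = 45 - 125 = -80)
L = -2 (L = -113 + 111 = -2)
L*((-90 - 103)/(Q(-6) + (G + 1*8)) - 320) = -2*((-90 - 103)/(-6 + (-80 + 1*8)) - 320) = -2*(-193/(-6 + (-80 + 8)) - 320) = -2*(-193/(-6 - 72) - 320) = -2*(-193/(-78) - 320) = -2*(-193*(-1/78) - 320) = -2*(193/78 - 320) = -2*(-24767/78) = 24767/39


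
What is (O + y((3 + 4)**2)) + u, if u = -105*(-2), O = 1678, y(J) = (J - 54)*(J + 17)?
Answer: 1558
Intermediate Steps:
y(J) = (-54 + J)*(17 + J)
u = 210
(O + y((3 + 4)**2)) + u = (1678 + (-918 + ((3 + 4)**2)**2 - 37*(3 + 4)**2)) + 210 = (1678 + (-918 + (7**2)**2 - 37*7**2)) + 210 = (1678 + (-918 + 49**2 - 37*49)) + 210 = (1678 + (-918 + 2401 - 1813)) + 210 = (1678 - 330) + 210 = 1348 + 210 = 1558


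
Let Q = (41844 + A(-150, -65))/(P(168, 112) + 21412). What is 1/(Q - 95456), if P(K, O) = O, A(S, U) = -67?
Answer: -21524/2054553167 ≈ -1.0476e-5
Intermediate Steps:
Q = 41777/21524 (Q = (41844 - 67)/(112 + 21412) = 41777/21524 ≈ 1.9410)
1/(Q - 95456) = 1/(41777/21524 - 95456) = 1/(-2054553167/21524) = -21524/2054553167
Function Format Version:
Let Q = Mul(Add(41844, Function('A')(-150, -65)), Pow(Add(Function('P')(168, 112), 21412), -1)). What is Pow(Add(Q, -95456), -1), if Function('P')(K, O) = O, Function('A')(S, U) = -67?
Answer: Rational(-21524, 2054553167) ≈ -1.0476e-5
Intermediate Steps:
Q = Rational(41777, 21524) (Q = Mul(Add(41844, -67), Pow(Add(112, 21412), -1)) = Mul(41777, Pow(21524, -1)) = Mul(41777, Rational(1, 21524)) = Rational(41777, 21524) ≈ 1.9410)
Pow(Add(Q, -95456), -1) = Pow(Add(Rational(41777, 21524), -95456), -1) = Pow(Rational(-2054553167, 21524), -1) = Rational(-21524, 2054553167)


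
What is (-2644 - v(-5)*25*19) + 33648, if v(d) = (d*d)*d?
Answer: 90379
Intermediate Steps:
v(d) = d³ (v(d) = d²*d = d³)
(-2644 - v(-5)*25*19) + 33648 = (-2644 - (-5)³*25*19) + 33648 = (-2644 - (-125*25)*19) + 33648 = (-2644 - (-3125)*19) + 33648 = (-2644 - 1*(-59375)) + 33648 = (-2644 + 59375) + 33648 = 56731 + 33648 = 90379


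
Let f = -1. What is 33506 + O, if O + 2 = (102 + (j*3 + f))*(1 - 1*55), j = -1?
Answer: 28212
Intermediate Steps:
O = -5294 (O = -2 + (102 + (-1*3 - 1))*(1 - 1*55) = -2 + (102 + (-3 - 1))*(1 - 55) = -2 + (102 - 4)*(-54) = -2 + 98*(-54) = -2 - 5292 = -5294)
33506 + O = 33506 - 5294 = 28212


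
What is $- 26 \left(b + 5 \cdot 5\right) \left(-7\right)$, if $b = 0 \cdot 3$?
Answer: $4550$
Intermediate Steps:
$b = 0$
$- 26 \left(b + 5 \cdot 5\right) \left(-7\right) = - 26 \left(0 + 5 \cdot 5\right) \left(-7\right) = - 26 \left(0 + 25\right) \left(-7\right) = \left(-26\right) 25 \left(-7\right) = \left(-650\right) \left(-7\right) = 4550$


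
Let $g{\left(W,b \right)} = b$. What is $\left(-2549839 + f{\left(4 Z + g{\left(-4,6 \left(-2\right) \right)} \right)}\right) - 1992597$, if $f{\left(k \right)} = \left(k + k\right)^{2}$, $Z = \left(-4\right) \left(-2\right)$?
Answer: $-4540836$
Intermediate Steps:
$Z = 8$
$f{\left(k \right)} = 4 k^{2}$ ($f{\left(k \right)} = \left(2 k\right)^{2} = 4 k^{2}$)
$\left(-2549839 + f{\left(4 Z + g{\left(-4,6 \left(-2\right) \right)} \right)}\right) - 1992597 = \left(-2549839 + 4 \left(4 \cdot 8 + 6 \left(-2\right)\right)^{2}\right) - 1992597 = \left(-2549839 + 4 \left(32 - 12\right)^{2}\right) - 1992597 = \left(-2549839 + 4 \cdot 20^{2}\right) - 1992597 = \left(-2549839 + 4 \cdot 400\right) - 1992597 = \left(-2549839 + 1600\right) - 1992597 = -2548239 - 1992597 = -4540836$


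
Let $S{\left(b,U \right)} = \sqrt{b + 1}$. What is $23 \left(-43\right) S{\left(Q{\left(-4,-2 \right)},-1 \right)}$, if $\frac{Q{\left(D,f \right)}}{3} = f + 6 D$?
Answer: $- 989 i \sqrt{77} \approx - 8678.4 i$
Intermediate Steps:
$Q{\left(D,f \right)} = 3 f + 18 D$ ($Q{\left(D,f \right)} = 3 \left(f + 6 D\right) = 3 f + 18 D$)
$S{\left(b,U \right)} = \sqrt{1 + b}$
$23 \left(-43\right) S{\left(Q{\left(-4,-2 \right)},-1 \right)} = 23 \left(-43\right) \sqrt{1 + \left(3 \left(-2\right) + 18 \left(-4\right)\right)} = - 989 \sqrt{1 - 78} = - 989 \sqrt{-77} = - 989 i \sqrt{77}$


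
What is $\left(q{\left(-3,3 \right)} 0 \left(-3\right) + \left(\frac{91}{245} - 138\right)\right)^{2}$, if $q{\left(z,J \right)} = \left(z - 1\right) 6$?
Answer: $\frac{23203489}{1225} \approx 18942.0$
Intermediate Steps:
$q{\left(z,J \right)} = -6 + 6 z$ ($q{\left(z,J \right)} = \left(-1 + z\right) 6 = -6 + 6 z$)
$\left(q{\left(-3,3 \right)} 0 \left(-3\right) + \left(\frac{91}{245} - 138\right)\right)^{2} = \left(\left(-6 + 6 \left(-3\right)\right) 0 \left(-3\right) + \left(\frac{91}{245} - 138\right)\right)^{2} = \left(\left(-6 - 18\right) 0 \left(-3\right) + \left(91 \cdot \frac{1}{245} - 138\right)\right)^{2} = \left(\left(-24\right) 0 \left(-3\right) + \left(\frac{13}{35} - 138\right)\right)^{2} = \left(0 \left(-3\right) - \frac{4817}{35}\right)^{2} = \left(0 - \frac{4817}{35}\right)^{2} = \left(- \frac{4817}{35}\right)^{2} = \frac{23203489}{1225}$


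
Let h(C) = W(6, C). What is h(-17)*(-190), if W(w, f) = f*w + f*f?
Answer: -35530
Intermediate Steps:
W(w, f) = f**2 + f*w (W(w, f) = f*w + f**2 = f**2 + f*w)
h(C) = C*(6 + C) (h(C) = C*(C + 6) = C*(6 + C))
h(-17)*(-190) = -17*(6 - 17)*(-190) = -17*(-11)*(-190) = 187*(-190) = -35530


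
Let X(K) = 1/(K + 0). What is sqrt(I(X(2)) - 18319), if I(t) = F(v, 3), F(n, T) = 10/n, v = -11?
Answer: 3*I*sqrt(246301)/11 ≈ 135.35*I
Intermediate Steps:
X(K) = 1/K
I(t) = -10/11 (I(t) = 10/(-11) = 10*(-1/11) = -10/11)
sqrt(I(X(2)) - 18319) = sqrt(-10/11 - 18319) = sqrt(-201519/11) = 3*I*sqrt(246301)/11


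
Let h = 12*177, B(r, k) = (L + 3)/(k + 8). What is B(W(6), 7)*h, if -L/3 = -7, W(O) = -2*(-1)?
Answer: 16992/5 ≈ 3398.4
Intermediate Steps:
W(O) = 2
L = 21 (L = -3*(-7) = 21)
B(r, k) = 24/(8 + k) (B(r, k) = (21 + 3)/(k + 8) = 24/(8 + k))
h = 2124
B(W(6), 7)*h = (24/(8 + 7))*2124 = (24/15)*2124 = (24*(1/15))*2124 = (8/5)*2124 = 16992/5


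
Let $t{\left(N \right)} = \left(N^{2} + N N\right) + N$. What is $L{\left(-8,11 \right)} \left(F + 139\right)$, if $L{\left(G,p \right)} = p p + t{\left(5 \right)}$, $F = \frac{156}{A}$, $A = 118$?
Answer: $\frac{1457104}{59} \approx 24697.0$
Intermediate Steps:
$F = \frac{78}{59}$ ($F = \frac{156}{118} = 156 \cdot \frac{1}{118} = \frac{78}{59} \approx 1.322$)
$t{\left(N \right)} = N + 2 N^{2}$ ($t{\left(N \right)} = \left(N^{2} + N^{2}\right) + N = 2 N^{2} + N = N + 2 N^{2}$)
$L{\left(G,p \right)} = 55 + p^{2}$ ($L{\left(G,p \right)} = p p + 5 \left(1 + 2 \cdot 5\right) = p^{2} + 5 \left(1 + 10\right) = p^{2} + 5 \cdot 11 = p^{2} + 55 = 55 + p^{2}$)
$L{\left(-8,11 \right)} \left(F + 139\right) = \left(55 + 11^{2}\right) \left(\frac{78}{59} + 139\right) = \left(55 + 121\right) \frac{8279}{59} = 176 \cdot \frac{8279}{59} = \frac{1457104}{59}$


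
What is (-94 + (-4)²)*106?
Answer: -8268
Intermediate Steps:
(-94 + (-4)²)*106 = (-94 + 16)*106 = -78*106 = -8268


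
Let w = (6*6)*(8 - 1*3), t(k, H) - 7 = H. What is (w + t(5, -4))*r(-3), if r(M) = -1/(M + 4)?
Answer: -183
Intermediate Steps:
t(k, H) = 7 + H
r(M) = -1/(4 + M)
w = 180 (w = 36*(8 - 3) = 36*5 = 180)
(w + t(5, -4))*r(-3) = (180 + (7 - 4))*(-1/(4 - 3)) = (180 + 3)*(-1/1) = 183*(-1*1) = 183*(-1) = -183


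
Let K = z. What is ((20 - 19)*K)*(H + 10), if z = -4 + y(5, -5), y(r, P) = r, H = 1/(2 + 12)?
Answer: 141/14 ≈ 10.071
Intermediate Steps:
H = 1/14 ≈ 0.071429
z = 1 (z = -4 + 5 = 1)
K = 1
((20 - 19)*K)*(H + 10) = ((20 - 19)*1)*(1/14 + 10) = (1*1)*(141/14) = 1*(141/14) = 141/14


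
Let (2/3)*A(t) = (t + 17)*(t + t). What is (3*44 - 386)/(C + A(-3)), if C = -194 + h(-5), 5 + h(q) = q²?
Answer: 127/150 ≈ 0.84667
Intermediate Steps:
h(q) = -5 + q²
C = -174 (C = -194 + (-5 + (-5)²) = -194 + (-5 + 25) = -194 + 20 = -174)
A(t) = 3*t*(17 + t) (A(t) = 3*((t + 17)*(t + t))/2 = 3*((17 + t)*(2*t))/2 = 3*(2*t*(17 + t))/2 = 3*t*(17 + t))
(3*44 - 386)/(C + A(-3)) = (3*44 - 386)/(-174 + 3*(-3)*(17 - 3)) = (132 - 386)/(-174 + 3*(-3)*14) = -254/(-174 - 126) = -254/(-300) = -254*(-1/300) = 127/150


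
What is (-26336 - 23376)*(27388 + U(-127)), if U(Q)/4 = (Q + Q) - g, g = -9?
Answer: -1312794496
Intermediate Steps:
U(Q) = 36 + 8*Q (U(Q) = 4*((Q + Q) - 1*(-9)) = 4*(2*Q + 9) = 4*(9 + 2*Q) = 36 + 8*Q)
(-26336 - 23376)*(27388 + U(-127)) = (-26336 - 23376)*(27388 + (36 + 8*(-127))) = -49712*(27388 + (36 - 1016)) = -49712*(27388 - 980) = -49712*26408 = -1312794496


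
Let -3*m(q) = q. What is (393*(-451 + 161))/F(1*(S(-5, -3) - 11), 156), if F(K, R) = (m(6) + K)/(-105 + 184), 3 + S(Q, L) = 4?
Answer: 1500605/2 ≈ 7.5030e+5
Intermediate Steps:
S(Q, L) = 1 (S(Q, L) = -3 + 4 = 1)
m(q) = -q/3
F(K, R) = -2/79 + K/79 (F(K, R) = (-⅓*6 + K)/(-105 + 184) = (-2 + K)/79 = (-2 + K)*(1/79) = -2/79 + K/79)
(393*(-451 + 161))/F(1*(S(-5, -3) - 11), 156) = (393*(-451 + 161))/(-2/79 + (1*(1 - 11))/79) = (393*(-290))/(-2/79 + (1*(-10))/79) = -113970/(-2/79 + (1/79)*(-10)) = -113970/(-2/79 - 10/79) = -113970/(-12/79) = -113970*(-79/12) = 1500605/2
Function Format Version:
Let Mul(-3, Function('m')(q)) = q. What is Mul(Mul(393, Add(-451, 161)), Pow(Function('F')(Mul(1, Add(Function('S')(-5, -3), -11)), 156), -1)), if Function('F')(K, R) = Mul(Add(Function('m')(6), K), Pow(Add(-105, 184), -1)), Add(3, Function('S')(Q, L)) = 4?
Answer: Rational(1500605, 2) ≈ 7.5030e+5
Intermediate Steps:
Function('S')(Q, L) = 1 (Function('S')(Q, L) = Add(-3, 4) = 1)
Function('m')(q) = Mul(Rational(-1, 3), q)
Function('F')(K, R) = Add(Rational(-2, 79), Mul(Rational(1, 79), K)) (Function('F')(K, R) = Mul(Add(Mul(Rational(-1, 3), 6), K), Pow(Add(-105, 184), -1)) = Mul(Add(-2, K), Pow(79, -1)) = Mul(Add(-2, K), Rational(1, 79)) = Add(Rational(-2, 79), Mul(Rational(1, 79), K)))
Mul(Mul(393, Add(-451, 161)), Pow(Function('F')(Mul(1, Add(Function('S')(-5, -3), -11)), 156), -1)) = Mul(Mul(393, Add(-451, 161)), Pow(Add(Rational(-2, 79), Mul(Rational(1, 79), Mul(1, Add(1, -11)))), -1)) = Mul(Mul(393, -290), Pow(Add(Rational(-2, 79), Mul(Rational(1, 79), Mul(1, -10))), -1)) = Mul(-113970, Pow(Add(Rational(-2, 79), Mul(Rational(1, 79), -10)), -1)) = Mul(-113970, Pow(Add(Rational(-2, 79), Rational(-10, 79)), -1)) = Mul(-113970, Pow(Rational(-12, 79), -1)) = Mul(-113970, Rational(-79, 12)) = Rational(1500605, 2)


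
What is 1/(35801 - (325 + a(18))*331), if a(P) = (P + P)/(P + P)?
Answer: -1/72105 ≈ -1.3869e-5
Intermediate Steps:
a(P) = 1 (a(P) = (2*P)/((2*P)) = (2*P)*(1/(2*P)) = 1)
1/(35801 - (325 + a(18))*331) = 1/(35801 - (325 + 1)*331) = 1/(35801 - 326*331) = 1/(35801 - 1*107906) = 1/(35801 - 107906) = 1/(-72105) = -1/72105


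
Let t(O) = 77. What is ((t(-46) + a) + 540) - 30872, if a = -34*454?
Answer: -45691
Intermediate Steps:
a = -15436
((t(-46) + a) + 540) - 30872 = ((77 - 15436) + 540) - 30872 = (-15359 + 540) - 30872 = -14819 - 30872 = -45691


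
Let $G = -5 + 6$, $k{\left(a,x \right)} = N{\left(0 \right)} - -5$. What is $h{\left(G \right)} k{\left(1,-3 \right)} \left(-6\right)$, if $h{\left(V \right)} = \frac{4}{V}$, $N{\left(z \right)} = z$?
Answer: $-120$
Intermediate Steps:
$k{\left(a,x \right)} = 5$ ($k{\left(a,x \right)} = 0 - -5 = 0 + 5 = 5$)
$G = 1$
$h{\left(G \right)} k{\left(1,-3 \right)} \left(-6\right) = \frac{4}{1} \cdot 5 \left(-6\right) = 4 \cdot 1 \cdot 5 \left(-6\right) = 4 \cdot 5 \left(-6\right) = 20 \left(-6\right) = -120$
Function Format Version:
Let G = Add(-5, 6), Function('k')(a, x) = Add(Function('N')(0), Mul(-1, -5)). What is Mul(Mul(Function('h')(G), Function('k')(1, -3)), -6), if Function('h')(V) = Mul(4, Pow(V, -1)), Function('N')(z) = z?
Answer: -120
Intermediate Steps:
Function('k')(a, x) = 5 (Function('k')(a, x) = Add(0, Mul(-1, -5)) = Add(0, 5) = 5)
G = 1
Mul(Mul(Function('h')(G), Function('k')(1, -3)), -6) = Mul(Mul(Mul(4, Pow(1, -1)), 5), -6) = Mul(Mul(Mul(4, 1), 5), -6) = Mul(Mul(4, 5), -6) = Mul(20, -6) = -120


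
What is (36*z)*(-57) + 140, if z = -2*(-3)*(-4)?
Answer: 49388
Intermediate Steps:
z = -24 (z = 6*(-4) = -24)
(36*z)*(-57) + 140 = (36*(-24))*(-57) + 140 = -864*(-57) + 140 = 49248 + 140 = 49388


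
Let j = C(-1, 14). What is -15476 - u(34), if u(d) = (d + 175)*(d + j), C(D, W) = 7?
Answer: -24045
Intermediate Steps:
j = 7
u(d) = (7 + d)*(175 + d) (u(d) = (d + 175)*(d + 7) = (175 + d)*(7 + d) = (7 + d)*(175 + d))
-15476 - u(34) = -15476 - (1225 + 34² + 182*34) = -15476 - (1225 + 1156 + 6188) = -15476 - 1*8569 = -15476 - 8569 = -24045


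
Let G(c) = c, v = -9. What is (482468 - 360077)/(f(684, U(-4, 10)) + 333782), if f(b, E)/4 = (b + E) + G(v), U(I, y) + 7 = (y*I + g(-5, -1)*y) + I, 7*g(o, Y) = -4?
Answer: 856737/2353786 ≈ 0.36398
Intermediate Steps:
g(o, Y) = -4/7 (g(o, Y) = (⅐)*(-4) = -4/7)
U(I, y) = -7 + I - 4*y/7 + I*y (U(I, y) = -7 + ((y*I - 4*y/7) + I) = -7 + ((I*y - 4*y/7) + I) = -7 + ((-4*y/7 + I*y) + I) = -7 + (I - 4*y/7 + I*y) = -7 + I - 4*y/7 + I*y)
f(b, E) = -36 + 4*E + 4*b (f(b, E) = 4*((b + E) - 9) = 4*((E + b) - 9) = 4*(-9 + E + b) = -36 + 4*E + 4*b)
(482468 - 360077)/(f(684, U(-4, 10)) + 333782) = (482468 - 360077)/((-36 + 4*(-7 - 4 - 4/7*10 - 4*10) + 4*684) + 333782) = 122391/((-36 + 4*(-7 - 4 - 40/7 - 40) + 2736) + 333782) = 122391/((-36 + 4*(-397/7) + 2736) + 333782) = 122391/((-36 - 1588/7 + 2736) + 333782) = 122391/(17312/7 + 333782) = 122391/(2353786/7) = 122391*(7/2353786) = 856737/2353786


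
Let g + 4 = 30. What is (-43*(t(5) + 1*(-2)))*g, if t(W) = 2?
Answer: 0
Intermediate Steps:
g = 26 (g = -4 + 30 = 26)
(-43*(t(5) + 1*(-2)))*g = -43*(2 + 1*(-2))*26 = -43*(2 - 2)*26 = -43*0*26 = 0*26 = 0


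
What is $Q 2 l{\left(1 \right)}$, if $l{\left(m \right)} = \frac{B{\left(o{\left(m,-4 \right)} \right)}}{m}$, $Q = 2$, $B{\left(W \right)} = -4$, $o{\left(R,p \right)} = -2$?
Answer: $-16$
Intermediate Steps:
$l{\left(m \right)} = - \frac{4}{m}$
$Q 2 l{\left(1 \right)} = 2 \cdot 2 \left(- \frac{4}{1}\right) = 4 \left(\left(-4\right) 1\right) = 4 \left(-4\right) = -16$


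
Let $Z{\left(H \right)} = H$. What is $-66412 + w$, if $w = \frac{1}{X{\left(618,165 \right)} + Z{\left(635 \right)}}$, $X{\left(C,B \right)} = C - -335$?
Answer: $- \frac{105462255}{1588} \approx -66412.0$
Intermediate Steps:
$X{\left(C,B \right)} = 335 + C$ ($X{\left(C,B \right)} = C + 335 = 335 + C$)
$w = \frac{1}{1588}$ ($w = \frac{1}{\left(335 + 618\right) + 635} = \frac{1}{953 + 635} = \frac{1}{1588} \approx 0.00062972$)
$-66412 + w = -66412 + \frac{1}{1588} = - \frac{105462255}{1588}$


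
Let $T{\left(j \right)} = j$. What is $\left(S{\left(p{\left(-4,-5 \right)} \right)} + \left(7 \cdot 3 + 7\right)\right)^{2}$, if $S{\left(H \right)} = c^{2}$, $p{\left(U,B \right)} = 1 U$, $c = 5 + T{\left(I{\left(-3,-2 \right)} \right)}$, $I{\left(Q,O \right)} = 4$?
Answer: $11881$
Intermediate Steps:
$c = 9$ ($c = 5 + 4 = 9$)
$p{\left(U,B \right)} = U$
$S{\left(H \right)} = 81$ ($S{\left(H \right)} = 9^{2} = 81$)
$\left(S{\left(p{\left(-4,-5 \right)} \right)} + \left(7 \cdot 3 + 7\right)\right)^{2} = \left(81 + \left(7 \cdot 3 + 7\right)\right)^{2} = \left(81 + \left(21 + 7\right)\right)^{2} = \left(81 + 28\right)^{2} = 109^{2} = 11881$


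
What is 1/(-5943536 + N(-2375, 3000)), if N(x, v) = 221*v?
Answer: -1/5280536 ≈ -1.8937e-7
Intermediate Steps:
1/(-5943536 + N(-2375, 3000)) = 1/(-5943536 + 221*3000) = 1/(-5943536 + 663000) = 1/(-5280536) = -1/5280536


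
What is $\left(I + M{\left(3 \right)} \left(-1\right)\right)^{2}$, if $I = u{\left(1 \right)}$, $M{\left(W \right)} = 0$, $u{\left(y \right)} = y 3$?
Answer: $9$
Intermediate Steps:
$u{\left(y \right)} = 3 y$
$I = 3$ ($I = 3 \cdot 1 = 3$)
$\left(I + M{\left(3 \right)} \left(-1\right)\right)^{2} = \left(3 + 0 \left(-1\right)\right)^{2} = \left(3 + 0\right)^{2} = 3^{2} = 9$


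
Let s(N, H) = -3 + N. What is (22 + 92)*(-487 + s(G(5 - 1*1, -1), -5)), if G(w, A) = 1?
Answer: -55746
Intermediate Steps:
(22 + 92)*(-487 + s(G(5 - 1*1, -1), -5)) = (22 + 92)*(-487 + (-3 + 1)) = 114*(-487 - 2) = 114*(-489) = -55746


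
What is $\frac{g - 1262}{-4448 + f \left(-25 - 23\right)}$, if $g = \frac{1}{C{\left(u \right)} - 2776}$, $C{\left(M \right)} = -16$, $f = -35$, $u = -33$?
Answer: $\frac{3523505}{7728256} \approx 0.45592$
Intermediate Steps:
$g = - \frac{1}{2792}$ ($g = \frac{1}{-16 - 2776} = \frac{1}{-2792} = - \frac{1}{2792} \approx -0.00035817$)
$\frac{g - 1262}{-4448 + f \left(-25 - 23\right)} = \frac{- \frac{1}{2792} - 1262}{-4448 - 35 \left(-25 - 23\right)} = - \frac{3523505}{2792 \left(-4448 - -1680\right)} = - \frac{3523505}{2792 \left(-4448 + 1680\right)} = - \frac{3523505}{2792 \left(-2768\right)} = \left(- \frac{3523505}{2792}\right) \left(- \frac{1}{2768}\right) = \frac{3523505}{7728256}$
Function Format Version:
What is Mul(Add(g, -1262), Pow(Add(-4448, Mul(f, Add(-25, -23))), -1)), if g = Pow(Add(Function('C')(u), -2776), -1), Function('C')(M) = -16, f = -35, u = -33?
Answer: Rational(3523505, 7728256) ≈ 0.45592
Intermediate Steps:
g = Rational(-1, 2792) (g = Pow(Add(-16, -2776), -1) = Pow(-2792, -1) = Rational(-1, 2792) ≈ -0.00035817)
Mul(Add(g, -1262), Pow(Add(-4448, Mul(f, Add(-25, -23))), -1)) = Mul(Add(Rational(-1, 2792), -1262), Pow(Add(-4448, Mul(-35, Add(-25, -23))), -1)) = Mul(Rational(-3523505, 2792), Pow(Add(-4448, Mul(-35, -48)), -1)) = Mul(Rational(-3523505, 2792), Pow(Add(-4448, 1680), -1)) = Mul(Rational(-3523505, 2792), Pow(-2768, -1)) = Mul(Rational(-3523505, 2792), Rational(-1, 2768)) = Rational(3523505, 7728256)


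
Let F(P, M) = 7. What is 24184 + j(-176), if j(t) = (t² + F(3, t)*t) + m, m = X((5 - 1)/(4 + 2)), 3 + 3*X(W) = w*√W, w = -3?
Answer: 53927 - √6/3 ≈ 53926.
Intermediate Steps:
X(W) = -1 - √W (X(W) = -1 + (-3*√W)/3 = -1 - √W)
m = -1 - √6/3 (m = -1 - √((5 - 1)/(4 + 2)) = -1 - √(4/6) = -1 - √(4*(⅙)) = -1 - √(⅔) = -1 - √6/3 ≈ -1.8165)
j(t) = -1 + t² + 7*t - √6/3 (j(t) = (t² + 7*t) + (-1 - √6/3) = -1 + t² + 7*t - √6/3)
24184 + j(-176) = 24184 + (-1 + (-176)² + 7*(-176) - √6/3) = 24184 + (-1 + 30976 - 1232 - √6/3) = 24184 + (29743 - √6/3) = 53927 - √6/3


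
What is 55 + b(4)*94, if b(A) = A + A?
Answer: 807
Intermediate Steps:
b(A) = 2*A
55 + b(4)*94 = 55 + (2*4)*94 = 55 + 8*94 = 55 + 752 = 807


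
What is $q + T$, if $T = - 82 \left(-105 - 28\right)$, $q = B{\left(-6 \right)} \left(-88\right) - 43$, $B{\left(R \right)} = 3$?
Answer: $10599$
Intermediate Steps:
$q = -307$ ($q = 3 \left(-88\right) - 43 = -264 - 43 = -307$)
$T = 10906$ ($T = \left(-82\right) \left(-133\right) = 10906$)
$q + T = -307 + 10906 = 10599$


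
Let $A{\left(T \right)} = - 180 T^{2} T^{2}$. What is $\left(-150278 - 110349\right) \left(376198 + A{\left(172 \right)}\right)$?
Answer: $41058649518944014$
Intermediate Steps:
$A{\left(T \right)} = - 180 T^{4}$
$\left(-150278 - 110349\right) \left(376198 + A{\left(172 \right)}\right) = \left(-150278 - 110349\right) \left(376198 - 180 \cdot 172^{4}\right) = - 260627 \left(376198 - 157538350080\right) = \left(-260627\right) \left(-157537973882\right) = 41058649518944014$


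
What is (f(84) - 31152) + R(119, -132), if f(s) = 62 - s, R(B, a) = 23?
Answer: -31151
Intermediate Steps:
(f(84) - 31152) + R(119, -132) = ((62 - 1*84) - 31152) + 23 = ((62 - 84) - 31152) + 23 = (-22 - 31152) + 23 = -31174 + 23 = -31151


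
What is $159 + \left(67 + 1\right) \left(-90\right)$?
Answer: $-5961$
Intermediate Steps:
$159 + \left(67 + 1\right) \left(-90\right) = 159 + 68 \left(-90\right) = 159 - 6120 = -5961$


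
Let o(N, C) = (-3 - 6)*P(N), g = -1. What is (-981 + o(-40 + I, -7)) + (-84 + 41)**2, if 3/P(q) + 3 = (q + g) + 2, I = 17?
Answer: 21727/25 ≈ 869.08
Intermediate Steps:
P(q) = 3/(-2 + q) (P(q) = 3/(-3 + ((q - 1) + 2)) = 3/(-3 + ((-1 + q) + 2)) = 3/(-3 + (1 + q)) = 3/(-2 + q))
o(N, C) = -27/(-2 + N) (o(N, C) = (-3 - 6)*(3/(-2 + N)) = -27/(-2 + N))
(-981 + o(-40 + I, -7)) + (-84 + 41)**2 = (-981 - 27/(-2 + (-40 + 17))) + (-84 + 41)**2 = (-981 - 27/(-2 - 23)) + (-43)**2 = (-981 - 27/(-25)) + 1849 = (-981 - 27*(-1/25)) + 1849 = (-981 + 27/25) + 1849 = -24498/25 + 1849 = 21727/25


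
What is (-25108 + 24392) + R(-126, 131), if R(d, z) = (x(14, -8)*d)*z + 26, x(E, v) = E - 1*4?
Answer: -165750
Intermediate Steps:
x(E, v) = -4 + E (x(E, v) = E - 4 = -4 + E)
R(d, z) = 26 + 10*d*z (R(d, z) = ((-4 + 14)*d)*z + 26 = (10*d)*z + 26 = 10*d*z + 26 = 26 + 10*d*z)
(-25108 + 24392) + R(-126, 131) = (-25108 + 24392) + (26 + 10*(-126)*131) = -716 + (26 - 165060) = -716 - 165034 = -165750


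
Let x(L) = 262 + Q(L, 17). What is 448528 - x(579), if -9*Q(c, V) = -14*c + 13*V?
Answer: 4026509/9 ≈ 4.4739e+5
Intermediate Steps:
Q(c, V) = -13*V/9 + 14*c/9 (Q(c, V) = -(-14*c + 13*V)/9 = -13*V/9 + 14*c/9)
x(L) = 2137/9 + 14*L/9 (x(L) = 262 + (-13/9*17 + 14*L/9) = 262 + (-221/9 + 14*L/9) = 2137/9 + 14*L/9)
448528 - x(579) = 448528 - (2137/9 + (14/9)*579) = 448528 - (2137/9 + 2702/3) = 448528 - 1*10243/9 = 448528 - 10243/9 = 4026509/9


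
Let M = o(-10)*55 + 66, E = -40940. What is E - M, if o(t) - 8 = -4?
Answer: -41226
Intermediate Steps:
o(t) = 4 (o(t) = 8 - 4 = 4)
M = 286 (M = 4*55 + 66 = 220 + 66 = 286)
E - M = -40940 - 1*286 = -40940 - 286 = -41226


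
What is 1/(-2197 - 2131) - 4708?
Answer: -20376225/4328 ≈ -4708.0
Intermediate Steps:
1/(-2197 - 2131) - 4708 = 1/(-4328) - 4708 = -1/4328 - 4708 = -20376225/4328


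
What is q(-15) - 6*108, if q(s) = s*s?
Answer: -423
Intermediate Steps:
q(s) = s²
q(-15) - 6*108 = (-15)² - 6*108 = 225 - 1*648 = 225 - 648 = -423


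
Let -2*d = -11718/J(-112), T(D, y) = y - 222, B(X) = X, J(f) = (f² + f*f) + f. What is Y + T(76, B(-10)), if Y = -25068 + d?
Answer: -90269563/3568 ≈ -25300.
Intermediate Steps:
J(f) = f + 2*f² (J(f) = (f² + f²) + f = 2*f² + f = f + 2*f²)
T(D, y) = -222 + y
d = 837/3568 (d = -(-5859)/((-112*(1 + 2*(-112)))) = -(-5859)/((-112*(1 - 224))) = -(-5859)/((-112*(-223))) = -(-5859)/24976 = -½*(-837/1784) = 837/3568 ≈ 0.23459)
Y = -89441787/3568 (Y = -25068 + 837/3568 = -89441787/3568 ≈ -25068.)
Y + T(76, B(-10)) = -89441787/3568 + (-222 - 10) = -89441787/3568 - 232 = -90269563/3568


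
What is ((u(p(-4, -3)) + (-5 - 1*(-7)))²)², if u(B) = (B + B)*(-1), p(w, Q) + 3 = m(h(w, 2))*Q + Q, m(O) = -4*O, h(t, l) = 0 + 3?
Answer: 11316496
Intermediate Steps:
h(t, l) = 3
p(w, Q) = -3 - 11*Q (p(w, Q) = -3 + ((-4*3)*Q + Q) = -3 + (-12*Q + Q) = -3 - 11*Q)
u(B) = -2*B (u(B) = (2*B)*(-1) = -2*B)
((u(p(-4, -3)) + (-5 - 1*(-7)))²)² = ((-2*(-3 - 11*(-3)) + (-5 - 1*(-7)))²)² = ((-2*(-3 + 33) + (-5 + 7))²)² = ((-2*30 + 2)²)² = ((-60 + 2)²)² = ((-58)²)² = 3364² = 11316496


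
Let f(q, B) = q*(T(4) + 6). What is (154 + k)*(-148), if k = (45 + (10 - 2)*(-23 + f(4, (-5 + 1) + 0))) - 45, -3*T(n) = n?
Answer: -52984/3 ≈ -17661.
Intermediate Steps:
T(n) = -n/3
f(q, B) = 14*q/3 (f(q, B) = q*(-⅓*4 + 6) = q*(-4/3 + 6) = q*(14/3) = 14*q/3)
k = -104/3 (k = (45 + (10 - 2)*(-23 + (14/3)*4)) - 45 = (45 + 8*(-23 + 56/3)) - 45 = (45 + 8*(-13/3)) - 45 = (45 - 104/3) - 45 = 31/3 - 45 = -104/3 ≈ -34.667)
(154 + k)*(-148) = (154 - 104/3)*(-148) = (358/3)*(-148) = -52984/3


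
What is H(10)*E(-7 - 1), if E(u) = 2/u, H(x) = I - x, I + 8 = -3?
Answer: 21/4 ≈ 5.2500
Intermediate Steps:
I = -11 (I = -8 - 3 = -11)
H(x) = -11 - x
H(10)*E(-7 - 1) = (-11 - 1*10)*(2/(-7 - 1)) = (-11 - 10)*(2/(-8)) = -42*(-1)/8 = -21*(-¼) = 21/4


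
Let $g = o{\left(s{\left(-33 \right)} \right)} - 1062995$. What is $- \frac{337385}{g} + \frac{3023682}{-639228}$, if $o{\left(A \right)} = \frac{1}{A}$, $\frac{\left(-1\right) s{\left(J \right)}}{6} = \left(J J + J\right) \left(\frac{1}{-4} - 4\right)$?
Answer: $- \frac{13457236174235333}{3049578801249142} \approx -4.4128$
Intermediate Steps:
$s{\left(J \right)} = \frac{51 J}{2} + \frac{51 J^{2}}{2}$ ($s{\left(J \right)} = - 6 \left(J J + J\right) \left(\frac{1}{-4} - 4\right) = - 6 \left(J^{2} + J\right) \left(- \frac{1}{4} - 4\right) = - 6 \left(J + J^{2}\right) \left(- \frac{17}{4}\right) = - 6 \left(- \frac{17 J}{4} - \frac{17 J^{2}}{4}\right) = \frac{51 J}{2} + \frac{51 J^{2}}{2}$)
$g = - \frac{28624329359}{26928}$ ($g = \frac{1}{\frac{51}{2} \left(-33\right) \left(1 - 33\right)} - 1062995 = \frac{1}{\frac{51}{2} \left(-33\right) \left(-32\right)} - 1062995 = \frac{1}{26928} - 1062995 = - \frac{28624329359}{26928} \approx -1.063 \cdot 10^{6}$)
$- \frac{337385}{g} + \frac{3023682}{-639228} = - \frac{337385}{- \frac{28624329359}{26928}} + \frac{3023682}{-639228} = \left(-337385\right) \left(- \frac{26928}{28624329359}\right) + 3023682 \left(- \frac{1}{639228}\right) = \frac{9085103280}{28624329359} - \frac{503947}{106538} = - \frac{13457236174235333}{3049578801249142}$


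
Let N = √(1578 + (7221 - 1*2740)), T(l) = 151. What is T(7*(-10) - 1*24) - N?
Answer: 151 - √6059 ≈ 73.160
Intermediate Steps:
N = √6059 (N = √(1578 + (7221 - 2740)) = √(1578 + 4481) = √6059 ≈ 77.840)
T(7*(-10) - 1*24) - N = 151 - √6059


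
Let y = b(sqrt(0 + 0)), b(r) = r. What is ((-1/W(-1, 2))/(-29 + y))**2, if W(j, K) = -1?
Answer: 1/841 ≈ 0.0011891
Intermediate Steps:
y = 0 (y = sqrt(0 + 0) = sqrt(0) = 0)
((-1/W(-1, 2))/(-29 + y))**2 = ((-1/(-1))/(-29 + 0))**2 = ((-1*(-1))/(-29))**2 = (-1/29*1)**2 = (-1/29)**2 = 1/841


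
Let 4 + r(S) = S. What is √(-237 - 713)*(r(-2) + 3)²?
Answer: 45*I*√38 ≈ 277.4*I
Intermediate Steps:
r(S) = -4 + S
√(-237 - 713)*(r(-2) + 3)² = √(-237 - 713)*((-4 - 2) + 3)² = √(-950)*(-6 + 3)² = (5*I*√38)*(-3)² = (5*I*√38)*9 = 45*I*√38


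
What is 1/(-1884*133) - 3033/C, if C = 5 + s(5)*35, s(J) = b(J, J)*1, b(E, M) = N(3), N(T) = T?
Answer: -379992493/13781460 ≈ -27.573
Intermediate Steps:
b(E, M) = 3
s(J) = 3 (s(J) = 3*1 = 3)
C = 110 (C = 5 + 3*35 = 5 + 105 = 110)
1/(-1884*133) - 3033/C = 1/(-1884*133) - 3033/110 = -1/1884*1/133 - 3033*1/110 = -1/250572 - 3033/110 = -379992493/13781460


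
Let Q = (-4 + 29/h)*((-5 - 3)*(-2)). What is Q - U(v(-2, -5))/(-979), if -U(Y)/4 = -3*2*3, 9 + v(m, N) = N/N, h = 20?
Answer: -199356/4895 ≈ -40.726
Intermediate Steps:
v(m, N) = -8 (v(m, N) = -9 + N/N = -9 + 1 = -8)
U(Y) = 72 (U(Y) = -4*(-3*2)*3 = -(-24)*3 = -4*(-18) = 72)
Q = -204/5 (Q = (-4 + 29/20)*((-5 - 3)*(-2)) = (-4 + 29*(1/20))*(-8*(-2)) = (-4 + 29/20)*16 = -51/20*16 = -204/5 ≈ -40.800)
Q - U(v(-2, -5))/(-979) = -204/5 - 72/(-979) = -204/5 - 72*(-1)/979 = -204/5 - 1*(-72/979) = -204/5 + 72/979 = -199356/4895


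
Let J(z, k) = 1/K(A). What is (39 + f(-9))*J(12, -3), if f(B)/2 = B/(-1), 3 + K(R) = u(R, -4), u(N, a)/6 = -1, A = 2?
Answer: -19/3 ≈ -6.3333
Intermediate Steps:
u(N, a) = -6 (u(N, a) = 6*(-1) = -6)
K(R) = -9 (K(R) = -3 - 6 = -9)
f(B) = -2*B (f(B) = 2*(B/(-1)) = 2*(B*(-1)) = 2*(-B) = -2*B)
J(z, k) = -⅑ (J(z, k) = 1/(-9) = -⅑)
(39 + f(-9))*J(12, -3) = (39 - 2*(-9))*(-⅑) = (39 + 18)*(-⅑) = 57*(-⅑) = -19/3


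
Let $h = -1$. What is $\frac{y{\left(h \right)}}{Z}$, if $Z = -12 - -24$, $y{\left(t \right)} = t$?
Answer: $- \frac{1}{12} \approx -0.083333$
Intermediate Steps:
$Z = 12$ ($Z = -12 + 24 = 12$)
$\frac{y{\left(h \right)}}{Z} = - \frac{1}{12}$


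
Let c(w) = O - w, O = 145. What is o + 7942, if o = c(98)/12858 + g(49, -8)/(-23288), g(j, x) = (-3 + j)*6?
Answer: 148632939106/18714819 ≈ 7942.0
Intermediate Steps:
g(j, x) = -18 + 6*j
c(w) = 145 - w
o = -153392/18714819 (o = (145 - 1*98)/12858 + (-18 + 6*49)/(-23288) = (145 - 98)*(1/12858) + (-18 + 294)*(-1/23288) = 47*(1/12858) + 276*(-1/23288) = 47/12858 - 69/5822 = -153392/18714819 ≈ -0.0081963)
o + 7942 = -153392/18714819 + 7942 = 148632939106/18714819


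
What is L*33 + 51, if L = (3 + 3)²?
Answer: 1239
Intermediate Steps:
L = 36 (L = 6² = 36)
L*33 + 51 = 36*33 + 51 = 1188 + 51 = 1239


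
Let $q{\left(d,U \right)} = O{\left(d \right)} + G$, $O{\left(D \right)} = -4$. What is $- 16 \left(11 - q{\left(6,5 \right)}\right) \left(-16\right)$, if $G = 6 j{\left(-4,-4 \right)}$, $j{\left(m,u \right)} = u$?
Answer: $9984$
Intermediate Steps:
$G = -24$ ($G = 6 \left(-4\right) = -24$)
$q{\left(d,U \right)} = -28$ ($q{\left(d,U \right)} = -4 - 24 = -28$)
$- 16 \left(11 - q{\left(6,5 \right)}\right) \left(-16\right) = - 16 \left(11 - -28\right) \left(-16\right) = - 16 \left(11 + 28\right) \left(-16\right) = \left(-16\right) 39 \left(-16\right) = \left(-624\right) \left(-16\right) = 9984$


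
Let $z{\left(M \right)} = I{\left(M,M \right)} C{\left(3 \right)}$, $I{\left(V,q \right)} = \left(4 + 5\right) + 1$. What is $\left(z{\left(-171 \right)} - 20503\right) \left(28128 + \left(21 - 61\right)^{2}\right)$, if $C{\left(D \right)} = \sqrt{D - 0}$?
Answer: $-609513184 + 297280 \sqrt{3} \approx -6.09 \cdot 10^{8}$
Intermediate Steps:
$I{\left(V,q \right)} = 10$ ($I{\left(V,q \right)} = 9 + 1 = 10$)
$C{\left(D \right)} = \sqrt{D}$ ($C{\left(D \right)} = \sqrt{D + \left(-1 + 1\right)} = \sqrt{D + 0} = \sqrt{D}$)
$z{\left(M \right)} = 10 \sqrt{3}$
$\left(z{\left(-171 \right)} - 20503\right) \left(28128 + \left(21 - 61\right)^{2}\right) = \left(10 \sqrt{3} - 20503\right) \left(28128 + \left(21 - 61\right)^{2}\right) = \left(-20503 + 10 \sqrt{3}\right) \left(28128 + \left(-40\right)^{2}\right) = \left(-20503 + 10 \sqrt{3}\right) \left(28128 + 1600\right) = \left(-20503 + 10 \sqrt{3}\right) 29728 = -609513184 + 297280 \sqrt{3}$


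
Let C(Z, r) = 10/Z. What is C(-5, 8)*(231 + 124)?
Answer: -710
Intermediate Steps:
C(-5, 8)*(231 + 124) = (10/(-5))*(231 + 124) = (10*(-⅕))*355 = -2*355 = -710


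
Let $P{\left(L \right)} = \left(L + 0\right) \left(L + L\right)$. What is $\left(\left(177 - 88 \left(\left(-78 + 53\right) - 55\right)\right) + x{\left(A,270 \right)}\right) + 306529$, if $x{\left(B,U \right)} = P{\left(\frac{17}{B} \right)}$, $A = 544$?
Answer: $\frac{160637953}{512} \approx 3.1375 \cdot 10^{5}$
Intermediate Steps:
$P{\left(L \right)} = 2 L^{2}$ ($P{\left(L \right)} = L 2 L = 2 L^{2}$)
$x{\left(B,U \right)} = \frac{578}{B^{2}}$ ($x{\left(B,U \right)} = 2 \left(\frac{17}{B}\right)^{2} = 2 \frac{289}{B^{2}} = \frac{578}{B^{2}}$)
$\left(\left(177 - 88 \left(\left(-78 + 53\right) - 55\right)\right) + x{\left(A,270 \right)}\right) + 306529 = \left(\left(177 - 88 \left(\left(-78 + 53\right) - 55\right)\right) + \frac{578}{295936}\right) + 306529 = \left(\left(177 - 88 \left(-25 - 55\right)\right) + 578 \cdot \frac{1}{295936}\right) + 306529 = \left(\left(177 - -7040\right) + \frac{1}{512}\right) + 306529 = \left(\left(177 + 7040\right) + \frac{1}{512}\right) + 306529 = \left(7217 + \frac{1}{512}\right) + 306529 = \frac{3695105}{512} + 306529 = \frac{160637953}{512}$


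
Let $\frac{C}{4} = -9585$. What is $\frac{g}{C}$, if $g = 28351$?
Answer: $- \frac{28351}{38340} \approx -0.73946$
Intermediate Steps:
$C = -38340$ ($C = 4 \left(-9585\right) = -38340$)
$\frac{g}{C} = \frac{28351}{-38340} = 28351 \left(- \frac{1}{38340}\right) = - \frac{28351}{38340}$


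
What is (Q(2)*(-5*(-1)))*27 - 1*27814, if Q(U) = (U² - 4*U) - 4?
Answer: -28894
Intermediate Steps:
Q(U) = -4 + U² - 4*U
(Q(2)*(-5*(-1)))*27 - 1*27814 = ((-4 + 2² - 4*2)*(-5*(-1)))*27 - 1*27814 = ((-4 + 4 - 8)*5)*27 - 27814 = -8*5*27 - 27814 = -40*27 - 27814 = -1080 - 27814 = -28894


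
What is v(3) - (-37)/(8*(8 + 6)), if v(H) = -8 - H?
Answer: -1195/112 ≈ -10.670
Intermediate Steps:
v(3) - (-37)/(8*(8 + 6)) = (-8 - 1*3) - (-37)/(8*(8 + 6)) = (-8 - 3) - (-37)/(8*14) = -11 - (-37)/112 = -11 - 1*(-37/112) = -11 + 37/112 = -1195/112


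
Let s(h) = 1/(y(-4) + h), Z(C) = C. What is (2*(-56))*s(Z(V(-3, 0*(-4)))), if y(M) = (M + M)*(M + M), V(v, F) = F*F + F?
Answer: -7/4 ≈ -1.7500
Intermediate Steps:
V(v, F) = F + F² (V(v, F) = F² + F = F + F²)
y(M) = 4*M² (y(M) = (2*M)*(2*M) = 4*M²)
s(h) = 1/(64 + h) (s(h) = 1/(4*(-4)² + h) = 1/(4*16 + h) = 1/(64 + h))
(2*(-56))*s(Z(V(-3, 0*(-4)))) = (2*(-56))/(64 + (0*(-4))*(1 + 0*(-4))) = -112/(64 + 0*(1 + 0)) = -112/(64 + 0*1) = -112/(64 + 0) = -112/64 = -112*1/64 = -7/4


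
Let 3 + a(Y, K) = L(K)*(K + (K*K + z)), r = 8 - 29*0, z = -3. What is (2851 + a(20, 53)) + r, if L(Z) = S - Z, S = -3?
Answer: -157248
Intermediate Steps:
r = 8 (r = 8 + 0 = 8)
L(Z) = -3 - Z
a(Y, K) = -3 + (-3 - K)*(-3 + K + K²) (a(Y, K) = -3 + (-3 - K)*(K + (K*K - 3)) = -3 + (-3 - K)*(K + (K² - 3)) = -3 + (-3 - K)*(K + (-3 + K²)) = -3 + (-3 - K)*(-3 + K + K²))
(2851 + a(20, 53)) + r = (2851 + (6 - 1*53³ - 4*53²)) + 8 = (2851 + (6 - 1*148877 - 4*2809)) + 8 = (2851 + (6 - 148877 - 11236)) + 8 = (2851 - 160107) + 8 = -157256 + 8 = -157248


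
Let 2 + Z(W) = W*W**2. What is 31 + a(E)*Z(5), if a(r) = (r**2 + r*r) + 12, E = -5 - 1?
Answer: 10363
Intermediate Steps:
Z(W) = -2 + W**3 (Z(W) = -2 + W*W**2 = -2 + W**3)
E = -6
a(r) = 12 + 2*r**2 (a(r) = (r**2 + r**2) + 12 = 2*r**2 + 12 = 12 + 2*r**2)
31 + a(E)*Z(5) = 31 + (12 + 2*(-6)**2)*(-2 + 5**3) = 31 + (12 + 2*36)*(-2 + 125) = 31 + (12 + 72)*123 = 31 + 84*123 = 31 + 10332 = 10363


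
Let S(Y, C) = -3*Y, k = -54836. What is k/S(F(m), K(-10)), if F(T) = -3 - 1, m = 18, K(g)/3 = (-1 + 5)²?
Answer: -13709/3 ≈ -4569.7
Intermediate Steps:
K(g) = 48 (K(g) = 3*(-1 + 5)² = 3*4² = 3*16 = 48)
F(T) = -4
k/S(F(m), K(-10)) = -54836/((-3*(-4))) = -54836/12 = -54836*1/12 = -13709/3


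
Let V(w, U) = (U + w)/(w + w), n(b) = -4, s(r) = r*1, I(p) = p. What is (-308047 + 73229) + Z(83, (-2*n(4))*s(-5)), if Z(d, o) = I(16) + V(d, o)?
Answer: -38977089/166 ≈ -2.3480e+5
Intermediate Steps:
s(r) = r
V(w, U) = (U + w)/(2*w) (V(w, U) = (U + w)/((2*w)) = (U + w)*(1/(2*w)) = (U + w)/(2*w))
Z(d, o) = 16 + (d + o)/(2*d) (Z(d, o) = 16 + (o + d)/(2*d) = 16 + (d + o)/(2*d))
(-308047 + 73229) + Z(83, (-2*n(4))*s(-5)) = (-308047 + 73229) + (1/2)*(-2*(-4)*(-5) + 33*83)/83 = -234818 + (1/2)*(1/83)*(8*(-5) + 2739) = -234818 + (1/2)*(1/83)*(-40 + 2739) = -234818 + (1/2)*(1/83)*2699 = -234818 + 2699/166 = -38977089/166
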